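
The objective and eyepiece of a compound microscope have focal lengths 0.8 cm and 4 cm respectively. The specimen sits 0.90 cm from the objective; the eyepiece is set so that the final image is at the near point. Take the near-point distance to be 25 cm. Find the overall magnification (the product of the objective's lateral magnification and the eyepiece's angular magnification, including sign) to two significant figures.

-58

Objective: 1/d_i = 1/f_obj - 1/d_o = 1/0.8 - 1/0.90 = 0.13889 cm^-1, so d_i = 7.200 cm.
m_obj = -d_i/d_o = -7.200/0.90 = -8.000.
Eyepiece angular magnification (image at near point): M_eye = 1 + D/f_e = 1 + 25/4 = 7.250.
Overall M = m_obj x M_eye = (-8.000)(7.250) = -58.00.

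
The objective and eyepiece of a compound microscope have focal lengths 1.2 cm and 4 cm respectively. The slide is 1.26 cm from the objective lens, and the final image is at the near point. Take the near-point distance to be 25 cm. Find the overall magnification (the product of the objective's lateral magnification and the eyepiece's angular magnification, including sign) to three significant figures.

Objective: 1/d_i = 1/f_obj - 1/d_o = 1/1.2 - 1/1.26 = 0.03968 cm^-1, so d_i = 25.200 cm.
m_obj = -d_i/d_o = -25.200/1.26 = -20.000.
Eyepiece angular magnification (image at near point): M_eye = 1 + D/f_e = 1 + 25/4 = 7.250.
Overall M = m_obj x M_eye = (-20.000)(7.250) = -145.00.

-145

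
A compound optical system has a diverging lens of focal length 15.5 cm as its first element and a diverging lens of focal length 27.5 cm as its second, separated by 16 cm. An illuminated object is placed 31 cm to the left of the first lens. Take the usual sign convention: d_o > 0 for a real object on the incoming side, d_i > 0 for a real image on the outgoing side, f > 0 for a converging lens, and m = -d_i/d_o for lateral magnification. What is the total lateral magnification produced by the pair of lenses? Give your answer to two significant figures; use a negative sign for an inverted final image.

First lens: d_i1 = 1/(1/(-15.5) - 1/31) = -10.333 cm.
m_1 = -(-10.333)/31 = 0.3333.
The intermediate image is virtual, 10.333 cm to the left of lens 1, so d_o2 = L - d_i1 = 16 - (-10.333) = 26.333 cm.
Second lens: d_i2 = 1/(1/(-27.5) - 1/(26.333)) = -13.452 cm.
m_2 = -(-13.452)/(26.333) = 0.5108.
Total m = m_1 x m_2 = (0.3333)(0.5108) = 0.1703.

0.17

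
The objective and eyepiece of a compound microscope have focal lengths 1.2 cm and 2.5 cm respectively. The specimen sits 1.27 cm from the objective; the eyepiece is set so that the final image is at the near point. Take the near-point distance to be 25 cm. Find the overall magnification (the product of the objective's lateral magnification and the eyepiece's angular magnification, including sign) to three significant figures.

Objective: 1/d_i = 1/f_obj - 1/d_o = 1/1.2 - 1/1.27 = 0.04593 cm^-1, so d_i = 21.771 cm.
m_obj = -d_i/d_o = -21.771/1.27 = -17.143.
Eyepiece angular magnification (image at near point): M_eye = 1 + D/f_e = 1 + 25/2.5 = 11.000.
Overall M = m_obj x M_eye = (-17.143)(11.000) = -188.57.

-189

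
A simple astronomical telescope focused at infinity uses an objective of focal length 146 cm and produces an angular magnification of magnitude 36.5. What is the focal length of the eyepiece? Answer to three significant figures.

|M| = f_obj/f_eye, so f_eye = f_obj/|M| = 146/36.5 = 4.000 cm.

4.00 cm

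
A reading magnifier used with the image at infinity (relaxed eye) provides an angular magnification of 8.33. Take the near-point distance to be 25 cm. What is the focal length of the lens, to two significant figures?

For the image at infinity, M = D/f.
f = D/M = 25/8.33 = 3.001 cm.

3.0 cm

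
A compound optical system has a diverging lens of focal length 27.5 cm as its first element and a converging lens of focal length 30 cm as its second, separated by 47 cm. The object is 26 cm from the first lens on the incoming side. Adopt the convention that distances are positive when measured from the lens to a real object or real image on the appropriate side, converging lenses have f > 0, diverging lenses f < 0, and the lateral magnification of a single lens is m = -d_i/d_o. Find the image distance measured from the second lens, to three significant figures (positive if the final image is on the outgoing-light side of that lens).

59.6 cm

Lens 1: 1/d_i1 = 1/f_1 - 1/d_o1 = 1/(-27.5) - 1/26 = -0.07483 cm^-1, so d_i1 = -13.364 cm.
The intermediate image is virtual, 13.364 cm to the left of lens 1, so d_o2 = L - d_i1 = 47 - (-13.364) = 60.364 cm.
Lens 2: 1/d_i2 = 1/f_2 - 1/d_o2 = 1/30 - 1/(60.364) = 0.01677 cm^-1, so d_i2 = 59.640 cm.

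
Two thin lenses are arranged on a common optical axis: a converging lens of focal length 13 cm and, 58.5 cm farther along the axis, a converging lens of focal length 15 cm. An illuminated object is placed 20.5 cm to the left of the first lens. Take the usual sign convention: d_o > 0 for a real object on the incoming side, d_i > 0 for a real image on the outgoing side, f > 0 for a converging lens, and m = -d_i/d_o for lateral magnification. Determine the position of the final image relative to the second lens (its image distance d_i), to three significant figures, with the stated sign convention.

Applying the thin-lens equation to the first lens, 1/13 = 1/20.5 + 1/d_i1, which gives d_i1 = 35.533 cm.
That image sits 22.967 cm in front of the second lens, so d_o2 = 22.967 cm.
Applying the thin-lens equation again with f_2 = 15 cm and d_o2 = 22.967 cm gives d_i2 = 43.243 cm.

43.2 cm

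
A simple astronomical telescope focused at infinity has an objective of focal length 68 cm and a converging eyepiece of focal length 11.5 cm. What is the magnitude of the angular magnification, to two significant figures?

|M| = f_obj/|f_eye| = 68/11.5 = 5.913.

5.9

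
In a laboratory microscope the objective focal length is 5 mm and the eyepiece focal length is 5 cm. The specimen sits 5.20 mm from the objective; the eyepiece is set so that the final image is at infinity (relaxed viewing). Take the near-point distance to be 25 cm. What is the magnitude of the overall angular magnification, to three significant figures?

Convert to cm: f_obj = 5 mm = 0.5 cm; d_o = 5.20 mm = 0.52 cm.
Objective: 1/d_i = 1/f_obj - 1/d_o = 1/0.5 - 1/0.52 = 0.07692 cm^-1, so d_i = 13.000 cm.
m_obj = -d_i/d_o = -13.000/0.52 = -25.000.
Eyepiece angular magnification (image at infinity): M_eye = D/f_e = 25/5 = 5.000.
Overall M = m_obj x M_eye = (-25.000)(5.000) = -125.00.
|M| = 125.00.

125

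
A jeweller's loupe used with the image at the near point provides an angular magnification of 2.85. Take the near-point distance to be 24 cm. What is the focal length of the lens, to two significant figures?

13 cm

For the image at the near point, M = 1 + D/f.
f = D/(M - 1) = 24/(2.85 - 1) = 12.973 cm.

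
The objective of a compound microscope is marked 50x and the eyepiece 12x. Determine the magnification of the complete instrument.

The overall magnification of a compound microscope is the product of the objective and eyepiece magnifications:
M = M_obj x M_eye = 50 x 12 = 600.

600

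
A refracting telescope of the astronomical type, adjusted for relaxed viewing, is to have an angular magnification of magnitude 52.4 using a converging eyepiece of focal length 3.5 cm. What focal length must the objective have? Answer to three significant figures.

183 cm

|M| = f_obj/|f_eye|, so f_obj = |M| x |f_eye| = 52.4 x 3.5 = 183.400 cm.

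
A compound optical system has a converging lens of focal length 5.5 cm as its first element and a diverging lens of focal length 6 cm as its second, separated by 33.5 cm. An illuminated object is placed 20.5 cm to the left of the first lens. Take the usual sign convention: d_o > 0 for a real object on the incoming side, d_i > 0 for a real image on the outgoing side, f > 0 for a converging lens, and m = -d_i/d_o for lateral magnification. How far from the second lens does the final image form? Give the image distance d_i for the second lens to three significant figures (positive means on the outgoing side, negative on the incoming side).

-4.87 cm

First lens: d_i1 = 1/(1/5.5 - 1/20.5) = 7.517 cm.
Object distance for lens 2: d_o2 = 33.5 - 7.517 = 25.983 cm.
Second lens: d_i2 = 1/(1/(-6) - 1/(25.983)) = -4.874 cm.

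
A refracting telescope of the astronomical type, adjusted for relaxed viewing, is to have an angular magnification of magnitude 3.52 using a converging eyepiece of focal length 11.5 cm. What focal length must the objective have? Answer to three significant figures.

40.5 cm

|M| = f_obj/|f_eye|, so f_obj = |M| x |f_eye| = 3.52 x 11.5 = 40.480 cm.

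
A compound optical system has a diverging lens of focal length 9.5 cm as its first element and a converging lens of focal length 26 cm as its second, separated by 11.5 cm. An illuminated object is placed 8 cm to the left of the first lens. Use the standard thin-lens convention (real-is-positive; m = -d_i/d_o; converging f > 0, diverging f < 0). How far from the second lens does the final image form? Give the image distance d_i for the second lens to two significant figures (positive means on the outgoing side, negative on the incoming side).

Lens 1: 1/d_i1 = 1/f_1 - 1/d_o1 = 1/(-9.5) - 1/8 = -0.23026 cm^-1, so d_i1 = -4.343 cm.
The intermediate image is virtual, 4.343 cm to the left of lens 1, so d_o2 = L - d_i1 = 11.5 - (-4.343) = 15.843 cm.
Lens 2: 1/d_i2 = 1/f_2 - 1/d_o2 = 1/26 - 1/(15.843) = -0.02466 cm^-1, so d_i2 = -40.554 cm.

-41 cm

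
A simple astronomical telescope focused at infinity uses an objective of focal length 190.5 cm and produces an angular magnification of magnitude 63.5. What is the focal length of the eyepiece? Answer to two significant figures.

|M| = f_obj/f_eye, so f_eye = f_obj/|M| = 190.5/63.5 = 3.000 cm.

3.0 cm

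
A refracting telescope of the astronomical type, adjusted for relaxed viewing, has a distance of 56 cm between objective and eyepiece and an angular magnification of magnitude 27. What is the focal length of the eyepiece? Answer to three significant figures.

In normal adjustment the tube length equals f_obj + f_eye and |M| = f_obj/f_eye.
So f_obj = 27 f_eye and 27 f_eye + f_eye = 56 cm, giving f_eye = 56/28 = 2.000 cm and f_obj = 54.000 cm.

2.00 cm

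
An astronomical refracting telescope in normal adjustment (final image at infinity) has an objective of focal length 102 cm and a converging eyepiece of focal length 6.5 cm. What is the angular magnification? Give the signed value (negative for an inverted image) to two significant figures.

M = -f_obj/f_eye = -102/(6.5) = -15.692.

-16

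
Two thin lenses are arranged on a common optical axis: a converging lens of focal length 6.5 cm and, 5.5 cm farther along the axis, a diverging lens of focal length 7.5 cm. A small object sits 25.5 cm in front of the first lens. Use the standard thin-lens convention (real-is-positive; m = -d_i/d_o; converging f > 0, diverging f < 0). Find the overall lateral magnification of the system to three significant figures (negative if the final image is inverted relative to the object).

-0.600

Lens 1: 1/d_i1 = 1/f_1 - 1/d_o1 = 1/6.5 - 1/25.5 = 0.11463 cm^-1, so d_i1 = 8.724 cm.
m_1 = -(8.724)/25.5 = -0.3421.
Since 8.724 cm > 5.5 cm, the first image lies past the second lens and serves as a virtual object: d_o2 = L - d_i1 = -3.224 cm.
Lens 2: 1/d_i2 = 1/f_2 - 1/d_o2 = 1/(-7.5) - 1/(-3.224) = 0.17687 cm^-1, so d_i2 = 5.654 cm.
m_2 = -(5.654)/(-3.224) = 1.7538.
Total m = m_1 x m_2 = (-0.3421)(1.7538) = -0.6000.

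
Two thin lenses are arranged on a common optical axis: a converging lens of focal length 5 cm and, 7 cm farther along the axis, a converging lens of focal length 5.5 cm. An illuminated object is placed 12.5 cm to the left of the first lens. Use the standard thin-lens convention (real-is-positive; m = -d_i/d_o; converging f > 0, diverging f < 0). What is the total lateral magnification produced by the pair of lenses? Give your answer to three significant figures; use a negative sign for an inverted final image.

-0.537

Applying the thin-lens equation to the first lens, 1/5 = 1/12.5 + 1/d_i1, which gives d_i1 = 8.333 cm.
Its lateral magnification is m_1 = -d_i1/d_o1 = -(8.333)/12.5 = -0.6667.
Since 8.333 cm > 7 cm, the first image lies past the second lens and serves as a virtual object: d_o2 = L - d_i1 = -1.333 cm.
Applying the thin-lens equation again with f_2 = 5.5 cm and d_o2 = -1.333 cm gives d_i2 = 1.073 cm.
m_2 = -(1.073)/(-1.333) = 0.8049.
Total m = m_1 x m_2 = (-0.6667)(0.8049) = -0.5366.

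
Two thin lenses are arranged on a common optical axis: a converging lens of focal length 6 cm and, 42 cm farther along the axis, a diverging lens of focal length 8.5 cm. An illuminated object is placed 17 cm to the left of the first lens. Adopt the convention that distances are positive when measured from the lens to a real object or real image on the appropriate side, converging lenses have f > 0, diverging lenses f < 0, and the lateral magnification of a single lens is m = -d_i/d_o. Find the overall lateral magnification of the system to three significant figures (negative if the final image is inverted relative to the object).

-0.112

Applying the thin-lens equation to the first lens, 1/6 = 1/17 + 1/d_i1, which gives d_i1 = 9.273 cm.
Its lateral magnification is m_1 = -d_i1/d_o1 = -(9.273)/17 = -0.5455.
The intermediate image is 9.273 cm to the right of lens 1, so d_o2 = L - d_i1 = 42 - 9.273 = 32.727 cm.
Applying the thin-lens equation again with f_2 = -8.5 cm and d_o2 = 32.727 cm gives d_i2 = -6.748 cm.
m_2 = -(-6.748)/(32.727) = 0.2062.
Total m = m_1 x m_2 = (-0.5455)(0.2062) = -0.1125.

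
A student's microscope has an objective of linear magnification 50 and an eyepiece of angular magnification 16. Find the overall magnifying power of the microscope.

800

The overall magnification of a compound microscope is the product of the objective and eyepiece magnifications:
M = M_obj x M_eye = 50 x 16 = 800.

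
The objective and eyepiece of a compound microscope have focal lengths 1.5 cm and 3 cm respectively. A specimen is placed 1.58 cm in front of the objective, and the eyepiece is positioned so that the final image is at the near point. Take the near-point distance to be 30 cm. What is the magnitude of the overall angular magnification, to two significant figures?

Objective: 1/d_i = 1/f_obj - 1/d_o = 1/1.5 - 1/1.58 = 0.03376 cm^-1, so d_i = 29.625 cm.
m_obj = -d_i/d_o = -29.625/1.58 = -18.750.
Eyepiece angular magnification (image at near point): M_eye = 1 + D/f_e = 1 + 30/3 = 11.000.
Overall M = m_obj x M_eye = (-18.750)(11.000) = -206.25.
|M| = 206.25.

210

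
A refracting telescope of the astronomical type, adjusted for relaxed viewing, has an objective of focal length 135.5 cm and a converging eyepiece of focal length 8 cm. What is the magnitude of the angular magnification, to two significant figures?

17

|M| = f_obj/|f_eye| = 135.5/8 = 16.938.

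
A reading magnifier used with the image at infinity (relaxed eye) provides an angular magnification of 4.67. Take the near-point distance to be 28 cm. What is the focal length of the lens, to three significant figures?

6.00 cm

For the image at infinity, M = D/f.
f = D/M = 28/4.67 = 5.996 cm.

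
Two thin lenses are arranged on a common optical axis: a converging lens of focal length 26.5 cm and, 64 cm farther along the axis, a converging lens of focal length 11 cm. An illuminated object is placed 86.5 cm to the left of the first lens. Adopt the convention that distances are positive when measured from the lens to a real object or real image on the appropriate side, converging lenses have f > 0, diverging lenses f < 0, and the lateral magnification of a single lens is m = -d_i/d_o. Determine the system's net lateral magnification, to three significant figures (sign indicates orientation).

0.328

Applying the thin-lens equation to the first lens, 1/26.5 = 1/86.5 + 1/d_i1, which gives d_i1 = 38.204 cm.
Its lateral magnification is m_1 = -d_i1/d_o1 = -(38.204)/86.5 = -0.4417.
That image sits 25.796 cm in front of the second lens, so d_o2 = 25.796 cm.
Applying the thin-lens equation again with f_2 = 11 cm and d_o2 = 25.796 cm gives d_i2 = 19.178 cm.
m_2 = -(19.178)/(25.796) = -0.7435.
Total m = m_1 x m_2 = (-0.4417)(-0.7435) = 0.3284.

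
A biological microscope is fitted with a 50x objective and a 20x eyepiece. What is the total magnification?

1000

The overall magnification of a compound microscope is the product of the objective and eyepiece magnifications:
M = M_obj x M_eye = 50 x 20 = 1000.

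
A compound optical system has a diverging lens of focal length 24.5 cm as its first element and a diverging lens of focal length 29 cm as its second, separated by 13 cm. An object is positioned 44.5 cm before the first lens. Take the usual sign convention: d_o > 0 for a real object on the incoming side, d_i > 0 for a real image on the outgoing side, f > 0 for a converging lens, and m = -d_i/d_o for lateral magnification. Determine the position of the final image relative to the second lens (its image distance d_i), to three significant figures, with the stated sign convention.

-14.5 cm

Applying the thin-lens equation to the first lens, 1/(-24.5) = 1/44.5 + 1/d_i1, which gives d_i1 = -15.801 cm.
With d_i1 < 0 the first image is virtual and lies on the object side; the object distance for lens 2 is d_o2 = 13 - (-15.801) = 28.801 cm.
Applying the thin-lens equation again with f_2 = -29 cm and d_o2 = 28.801 cm gives d_i2 = -14.450 cm.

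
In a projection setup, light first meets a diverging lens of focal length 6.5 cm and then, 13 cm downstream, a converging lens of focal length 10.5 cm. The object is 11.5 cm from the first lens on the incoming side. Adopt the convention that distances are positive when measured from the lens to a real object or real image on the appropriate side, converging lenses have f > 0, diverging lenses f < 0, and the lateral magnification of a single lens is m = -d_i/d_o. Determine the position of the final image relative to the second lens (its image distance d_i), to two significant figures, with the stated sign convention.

First lens: d_i1 = 1/(1/(-6.5) - 1/11.5) = -4.153 cm.
The intermediate image is virtual, 4.153 cm to the left of lens 1, so d_o2 = L - d_i1 = 13 - (-4.153) = 17.153 cm.
Second lens: d_i2 = 1/(1/10.5 - 1/(17.153)) = 27.072 cm.

27 cm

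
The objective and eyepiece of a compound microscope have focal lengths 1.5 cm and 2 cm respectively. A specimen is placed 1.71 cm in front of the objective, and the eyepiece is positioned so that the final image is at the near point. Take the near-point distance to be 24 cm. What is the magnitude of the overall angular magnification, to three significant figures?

Objective: 1/d_i = 1/f_obj - 1/d_o = 1/1.5 - 1/1.71 = 0.08187 cm^-1, so d_i = 12.214 cm.
m_obj = -d_i/d_o = -12.214/1.71 = -7.143.
Eyepiece angular magnification (image at near point): M_eye = 1 + D/f_e = 1 + 24/2 = 13.000.
Overall M = m_obj x M_eye = (-7.143)(13.000) = -92.86.
|M| = 92.86.

92.9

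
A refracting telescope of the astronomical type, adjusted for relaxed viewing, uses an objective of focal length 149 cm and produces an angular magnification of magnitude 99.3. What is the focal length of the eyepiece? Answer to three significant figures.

|M| = f_obj/f_eye, so f_eye = f_obj/|M| = 149/99.3 = 1.501 cm.

1.50 cm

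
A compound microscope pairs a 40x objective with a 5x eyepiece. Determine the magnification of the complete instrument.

200

The overall magnification of a compound microscope is the product of the objective and eyepiece magnifications:
M = M_obj x M_eye = 40 x 5 = 200.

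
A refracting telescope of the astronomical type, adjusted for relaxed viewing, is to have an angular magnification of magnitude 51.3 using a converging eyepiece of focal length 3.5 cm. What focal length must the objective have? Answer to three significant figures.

|M| = f_obj/|f_eye|, so f_obj = |M| x |f_eye| = 51.3 x 3.5 = 179.550 cm.

180 cm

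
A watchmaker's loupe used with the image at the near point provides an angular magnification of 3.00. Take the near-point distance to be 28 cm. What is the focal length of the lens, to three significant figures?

14.0 cm

For the image at the near point, M = 1 + D/f.
f = D/(M - 1) = 28/(3.0 - 1) = 14.000 cm.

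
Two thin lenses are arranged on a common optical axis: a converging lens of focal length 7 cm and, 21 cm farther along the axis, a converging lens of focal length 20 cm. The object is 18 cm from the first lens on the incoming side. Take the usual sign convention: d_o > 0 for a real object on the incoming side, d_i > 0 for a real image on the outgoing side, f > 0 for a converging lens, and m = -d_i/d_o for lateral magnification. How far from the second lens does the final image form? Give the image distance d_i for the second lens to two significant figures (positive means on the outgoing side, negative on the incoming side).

-18 cm

Lens 1: 1/d_i1 = 1/f_1 - 1/d_o1 = 1/7 - 1/18 = 0.08730 cm^-1, so d_i1 = 11.455 cm.
Object distance for lens 2: d_o2 = 21 - 11.455 = 9.545 cm.
Lens 2: 1/d_i2 = 1/f_2 - 1/d_o2 = 1/20 - 1/(9.545) = -0.05476 cm^-1, so d_i2 = -18.261 cm.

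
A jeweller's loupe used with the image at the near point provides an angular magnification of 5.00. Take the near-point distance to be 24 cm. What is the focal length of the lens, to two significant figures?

For the image at the near point, M = 1 + D/f.
f = D/(M - 1) = 24/(5.0 - 1) = 6.000 cm.

6.0 cm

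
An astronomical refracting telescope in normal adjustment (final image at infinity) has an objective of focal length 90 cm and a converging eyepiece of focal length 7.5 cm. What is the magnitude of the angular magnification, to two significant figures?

12

|M| = f_obj/|f_eye| = 90/7.5 = 12.000.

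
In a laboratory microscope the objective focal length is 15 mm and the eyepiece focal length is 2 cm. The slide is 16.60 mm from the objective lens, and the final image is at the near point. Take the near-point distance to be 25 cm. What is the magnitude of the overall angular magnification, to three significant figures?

Convert to cm: f_obj = 15 mm = 1.5 cm; d_o = 16.60 mm = 1.66 cm.
Objective: 1/d_i = 1/f_obj - 1/d_o = 1/1.5 - 1/1.66 = 0.06426 cm^-1, so d_i = 15.563 cm.
m_obj = -d_i/d_o = -15.563/1.66 = -9.375.
Eyepiece angular magnification (image at near point): M_eye = 1 + D/f_e = 1 + 25/2 = 13.500.
Overall M = m_obj x M_eye = (-9.375)(13.500) = -126.56.
|M| = 126.56.

127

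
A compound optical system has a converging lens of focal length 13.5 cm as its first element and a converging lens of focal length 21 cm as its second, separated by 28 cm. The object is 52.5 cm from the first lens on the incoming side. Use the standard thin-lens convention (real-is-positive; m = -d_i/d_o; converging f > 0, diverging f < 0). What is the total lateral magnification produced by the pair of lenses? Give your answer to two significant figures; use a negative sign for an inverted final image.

-0.65

Lens 1: 1/d_i1 = 1/f_1 - 1/d_o1 = 1/13.5 - 1/52.5 = 0.05503 cm^-1, so d_i1 = 18.173 cm.
m_1 = -(18.173)/52.5 = -0.3462.
Object distance for lens 2: d_o2 = 28 - 18.173 = 9.827 cm.
Lens 2: 1/d_i2 = 1/f_2 - 1/d_o2 = 1/21 - 1/(9.827) = -0.05414 cm^-1, so d_i2 = -18.470 cm.
m_2 = -(-18.470)/(9.827) = 1.8795.
The system's lateral magnification is m_1 m_2 = (-0.3462)(1.8795) = -0.6506.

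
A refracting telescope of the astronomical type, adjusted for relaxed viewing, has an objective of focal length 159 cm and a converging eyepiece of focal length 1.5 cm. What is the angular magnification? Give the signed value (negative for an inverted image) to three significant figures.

-106

M = -f_obj/f_eye = -159/(1.5) = -106.000.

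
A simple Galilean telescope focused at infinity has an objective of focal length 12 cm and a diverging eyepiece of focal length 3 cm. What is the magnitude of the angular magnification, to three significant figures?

|M| = f_obj/|f_eye| = 12/3 = 4.000.

4.00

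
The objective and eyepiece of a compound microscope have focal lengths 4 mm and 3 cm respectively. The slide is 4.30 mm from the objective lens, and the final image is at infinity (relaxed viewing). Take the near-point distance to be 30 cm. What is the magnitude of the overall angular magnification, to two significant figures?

Convert to cm: f_obj = 4 mm = 0.4 cm; d_o = 4.30 mm = 0.43 cm.
Objective: 1/d_i = 1/f_obj - 1/d_o = 1/0.4 - 1/0.43 = 0.17442 cm^-1, so d_i = 5.733 cm.
m_obj = -d_i/d_o = -5.733/0.43 = -13.333.
Eyepiece angular magnification (image at infinity): M_eye = D/f_e = 30/3 = 10.000.
Overall M = m_obj x M_eye = (-13.333)(10.000) = -133.33.
|M| = 133.33.

130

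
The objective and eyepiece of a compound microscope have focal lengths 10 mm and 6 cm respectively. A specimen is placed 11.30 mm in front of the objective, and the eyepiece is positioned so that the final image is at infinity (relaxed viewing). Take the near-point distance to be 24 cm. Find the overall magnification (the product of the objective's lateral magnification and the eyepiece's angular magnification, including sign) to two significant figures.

-31

Convert to cm: f_obj = 10 mm = 1 cm; d_o = 11.30 mm = 1.13 cm.
Objective: 1/d_i = 1/f_obj - 1/d_o = 1/1 - 1/1.13 = 0.11504 cm^-1, so d_i = 8.692 cm.
m_obj = -d_i/d_o = -8.692/1.13 = -7.692.
Eyepiece angular magnification (image at infinity): M_eye = D/f_e = 24/6 = 4.000.
Overall M = m_obj x M_eye = (-7.692)(4.000) = -30.77.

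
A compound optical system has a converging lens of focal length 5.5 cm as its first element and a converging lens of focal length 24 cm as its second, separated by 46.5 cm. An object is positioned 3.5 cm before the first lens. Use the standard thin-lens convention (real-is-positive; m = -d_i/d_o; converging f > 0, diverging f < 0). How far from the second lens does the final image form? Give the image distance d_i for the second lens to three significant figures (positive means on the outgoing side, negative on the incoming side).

41.9 cm

Applying the thin-lens equation to the first lens, 1/5.5 = 1/3.5 + 1/d_i1, which gives d_i1 = -9.625 cm.
With d_i1 < 0 the first image is virtual and lies on the object side; the object distance for lens 2 is d_o2 = 46.5 - (-9.625) = 56.125 cm.
Applying the thin-lens equation again with f_2 = 24 cm and d_o2 = 56.125 cm gives d_i2 = 41.930 cm.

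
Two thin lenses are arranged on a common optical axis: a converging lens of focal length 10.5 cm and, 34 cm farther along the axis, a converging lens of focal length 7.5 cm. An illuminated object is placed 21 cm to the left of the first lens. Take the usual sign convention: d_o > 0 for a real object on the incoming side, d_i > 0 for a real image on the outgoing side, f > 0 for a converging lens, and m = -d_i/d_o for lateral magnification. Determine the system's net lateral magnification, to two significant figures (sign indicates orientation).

1.4

First lens: d_i1 = 1/(1/10.5 - 1/21) = 21.000 cm.
m_1 = -(21.000)/21 = -1.0000.
That image sits 13.000 cm in front of the second lens, so d_o2 = 13.000 cm.
Second lens: d_i2 = 1/(1/7.5 - 1/(13.000)) = 17.727 cm.
m_2 = -(17.727)/(13.000) = -1.3636.
Overall magnification: m = m_1 m_2 = 1.3636.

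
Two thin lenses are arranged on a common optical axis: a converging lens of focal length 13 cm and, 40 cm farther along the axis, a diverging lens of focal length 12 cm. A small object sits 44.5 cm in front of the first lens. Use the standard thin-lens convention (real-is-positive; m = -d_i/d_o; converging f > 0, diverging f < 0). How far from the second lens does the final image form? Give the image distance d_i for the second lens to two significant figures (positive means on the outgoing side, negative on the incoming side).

Applying the thin-lens equation to the first lens, 1/13 = 1/44.5 + 1/d_i1, which gives d_i1 = 18.365 cm.
The intermediate image is 18.365 cm to the right of lens 1, so d_o2 = L - d_i1 = 40 - 18.365 = 21.635 cm.
Applying the thin-lens equation again with f_2 = -12 cm and d_o2 = 21.635 cm gives d_i2 = -7.719 cm.

-7.7 cm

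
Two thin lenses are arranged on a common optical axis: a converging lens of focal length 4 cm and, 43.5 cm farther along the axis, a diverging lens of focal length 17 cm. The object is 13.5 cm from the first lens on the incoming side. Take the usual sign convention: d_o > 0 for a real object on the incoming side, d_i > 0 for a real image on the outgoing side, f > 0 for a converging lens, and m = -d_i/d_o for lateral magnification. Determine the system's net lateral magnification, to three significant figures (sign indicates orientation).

Lens 1: 1/d_i1 = 1/f_1 - 1/d_o1 = 1/4 - 1/13.5 = 0.17593 cm^-1, so d_i1 = 5.684 cm.
m_1 = -(5.684)/13.5 = -0.4211.
That image sits 37.816 cm in front of the second lens, so d_o2 = 37.816 cm.
Lens 2: 1/d_i2 = 1/f_2 - 1/d_o2 = 1/(-17) - 1/(37.816) = -0.08527 cm^-1, so d_i2 = -11.728 cm.
m_2 = -(-11.728)/(37.816) = 0.3101.
Overall magnification: m = m_1 m_2 = -0.1306.

-0.131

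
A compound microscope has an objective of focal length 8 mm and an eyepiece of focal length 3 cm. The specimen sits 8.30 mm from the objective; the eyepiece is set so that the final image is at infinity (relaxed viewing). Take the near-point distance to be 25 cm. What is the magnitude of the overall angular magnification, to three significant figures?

222

Convert to cm: f_obj = 8 mm = 0.8 cm; d_o = 8.30 mm = 0.83 cm.
Objective: 1/d_i = 1/f_obj - 1/d_o = 1/0.8 - 1/0.83 = 0.04518 cm^-1, so d_i = 22.133 cm.
m_obj = -d_i/d_o = -22.133/0.83 = -26.667.
Eyepiece angular magnification (image at infinity): M_eye = D/f_e = 25/3 = 8.333.
Overall M = m_obj x M_eye = (-26.667)(8.333) = -222.22.
|M| = 222.22.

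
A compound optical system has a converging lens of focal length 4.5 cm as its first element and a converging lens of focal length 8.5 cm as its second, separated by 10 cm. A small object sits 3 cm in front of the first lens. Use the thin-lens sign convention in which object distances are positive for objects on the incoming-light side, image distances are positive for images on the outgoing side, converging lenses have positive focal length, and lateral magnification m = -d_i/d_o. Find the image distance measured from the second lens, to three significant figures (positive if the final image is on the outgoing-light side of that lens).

15.4 cm

First lens: d_i1 = 1/(1/4.5 - 1/3) = -9.000 cm.
The intermediate image is virtual, 9.000 cm to the left of lens 1, so d_o2 = L - d_i1 = 10 - (-9.000) = 19.000 cm.
Second lens: d_i2 = 1/(1/8.5 - 1/(19.000)) = 15.381 cm.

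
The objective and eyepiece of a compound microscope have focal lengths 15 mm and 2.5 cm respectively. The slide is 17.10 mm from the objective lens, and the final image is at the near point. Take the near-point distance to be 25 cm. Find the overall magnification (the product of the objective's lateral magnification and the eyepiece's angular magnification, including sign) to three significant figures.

-78.6

Convert to cm: f_obj = 15 mm = 1.5 cm; d_o = 17.10 mm = 1.71 cm.
Objective: 1/d_i = 1/f_obj - 1/d_o = 1/1.5 - 1/1.71 = 0.08187 cm^-1, so d_i = 12.214 cm.
m_obj = -d_i/d_o = -12.214/1.71 = -7.143.
Eyepiece angular magnification (image at near point): M_eye = 1 + D/f_e = 1 + 25/2.5 = 11.000.
Overall M = m_obj x M_eye = (-7.143)(11.000) = -78.57.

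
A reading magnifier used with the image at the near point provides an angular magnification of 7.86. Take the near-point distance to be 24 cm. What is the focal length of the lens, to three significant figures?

For the image at the near point, M = 1 + D/f.
f = D/(M - 1) = 24/(7.86 - 1) = 3.499 cm.

3.50 cm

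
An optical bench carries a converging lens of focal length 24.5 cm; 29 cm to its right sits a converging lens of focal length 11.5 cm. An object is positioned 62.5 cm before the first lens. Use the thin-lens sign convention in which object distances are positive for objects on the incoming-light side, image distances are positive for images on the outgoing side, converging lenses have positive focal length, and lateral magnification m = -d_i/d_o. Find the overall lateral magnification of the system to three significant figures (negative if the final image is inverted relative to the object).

-0.325

Lens 1: 1/d_i1 = 1/f_1 - 1/d_o1 = 1/24.5 - 1/62.5 = 0.02482 cm^-1, so d_i1 = 40.296 cm.
m_1 = -(40.296)/62.5 = -0.6447.
This image would form 40.296 cm past lens 1, i.e. 11.296 cm beyond lens 2, so it is a virtual object for lens 2: d_o2 = 29 - 40.296 = -11.296 cm.
Lens 2: 1/d_i2 = 1/f_2 - 1/d_o2 = 1/11.5 - 1/(-11.296) = 0.17548 cm^-1, so d_i2 = 5.699 cm.
m_2 = -(5.699)/(-11.296) = 0.5045.
Overall magnification: m = m_1 m_2 = -0.3253.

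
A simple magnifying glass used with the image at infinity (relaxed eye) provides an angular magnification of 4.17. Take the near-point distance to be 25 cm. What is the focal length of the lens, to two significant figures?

For the image at infinity, M = D/f.
f = D/M = 25/4.17 = 5.995 cm.

6.0 cm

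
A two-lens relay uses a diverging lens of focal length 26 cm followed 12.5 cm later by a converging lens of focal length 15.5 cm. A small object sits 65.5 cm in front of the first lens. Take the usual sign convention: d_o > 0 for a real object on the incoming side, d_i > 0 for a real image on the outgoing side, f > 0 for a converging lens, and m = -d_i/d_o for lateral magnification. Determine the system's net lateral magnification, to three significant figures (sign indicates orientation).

-0.282

Applying the thin-lens equation to the first lens, 1/(-26) = 1/65.5 + 1/d_i1, which gives d_i1 = -18.612 cm.
Its lateral magnification is m_1 = -d_i1/d_o1 = -(-18.612)/65.5 = 0.2842.
The intermediate image is virtual, 18.612 cm to the left of lens 1, so d_o2 = L - d_i1 = 12.5 - (-18.612) = 31.112 cm.
Applying the thin-lens equation again with f_2 = 15.5 cm and d_o2 = 31.112 cm gives d_i2 = 30.889 cm.
m_2 = -(30.889)/(31.112) = -0.9928.
The system's lateral magnification is m_1 m_2 = (0.2842)(-0.9928) = -0.2821.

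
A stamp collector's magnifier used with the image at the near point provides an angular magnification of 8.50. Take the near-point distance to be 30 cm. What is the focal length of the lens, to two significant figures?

For the image at the near point, M = 1 + D/f.
f = D/(M - 1) = 30/(8.5 - 1) = 4.000 cm.

4.0 cm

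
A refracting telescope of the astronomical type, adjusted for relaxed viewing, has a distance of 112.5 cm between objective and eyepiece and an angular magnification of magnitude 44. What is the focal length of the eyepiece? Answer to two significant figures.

2.5 cm

In normal adjustment the tube length equals f_obj + f_eye and |M| = f_obj/f_eye.
So f_obj = 44 f_eye and 44 f_eye + f_eye = 112.5 cm, giving f_eye = 112.5/45 = 2.500 cm and f_obj = 110.000 cm.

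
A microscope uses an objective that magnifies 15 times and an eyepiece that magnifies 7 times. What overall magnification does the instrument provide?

The overall magnification of a compound microscope is the product of the objective and eyepiece magnifications:
M = M_obj x M_eye = 15 x 7 = 105.

105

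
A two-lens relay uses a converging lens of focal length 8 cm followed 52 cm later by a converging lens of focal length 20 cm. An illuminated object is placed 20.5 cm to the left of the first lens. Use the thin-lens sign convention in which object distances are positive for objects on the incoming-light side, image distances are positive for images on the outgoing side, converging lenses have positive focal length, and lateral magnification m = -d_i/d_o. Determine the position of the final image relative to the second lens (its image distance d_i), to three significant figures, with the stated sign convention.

Applying the thin-lens equation to the first lens, 1/8 = 1/20.5 + 1/d_i1, which gives d_i1 = 13.120 cm.
Object distance for lens 2: d_o2 = 52 - 13.120 = 38.880 cm.
Applying the thin-lens equation again with f_2 = 20 cm and d_o2 = 38.880 cm gives d_i2 = 41.186 cm.

41.2 cm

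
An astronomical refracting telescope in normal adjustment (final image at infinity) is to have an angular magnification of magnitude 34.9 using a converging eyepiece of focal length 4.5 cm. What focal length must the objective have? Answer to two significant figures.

|M| = f_obj/|f_eye|, so f_obj = |M| x |f_eye| = 34.9 x 4.5 = 157.050 cm.

160 cm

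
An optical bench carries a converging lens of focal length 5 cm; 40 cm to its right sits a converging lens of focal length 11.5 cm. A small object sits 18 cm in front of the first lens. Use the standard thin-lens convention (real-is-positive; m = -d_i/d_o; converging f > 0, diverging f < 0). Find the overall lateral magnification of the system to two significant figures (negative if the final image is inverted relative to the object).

Lens 1: 1/d_i1 = 1/f_1 - 1/d_o1 = 1/5 - 1/18 = 0.14444 cm^-1, so d_i1 = 6.923 cm.
m_1 = -(6.923)/18 = -0.3846.
Object distance for lens 2: d_o2 = 40 - 6.923 = 33.077 cm.
Lens 2: 1/d_i2 = 1/f_2 - 1/d_o2 = 1/11.5 - 1/(33.077) = 0.05672 cm^-1, so d_i2 = 17.629 cm.
m_2 = -(17.629)/(33.077) = -0.5330.
Total m = m_1 x m_2 = (-0.3846)(-0.5330) = 0.2050.

0.20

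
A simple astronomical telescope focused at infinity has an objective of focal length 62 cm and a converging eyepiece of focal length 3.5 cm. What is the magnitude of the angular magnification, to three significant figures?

17.7

|M| = f_obj/|f_eye| = 62/3.5 = 17.714.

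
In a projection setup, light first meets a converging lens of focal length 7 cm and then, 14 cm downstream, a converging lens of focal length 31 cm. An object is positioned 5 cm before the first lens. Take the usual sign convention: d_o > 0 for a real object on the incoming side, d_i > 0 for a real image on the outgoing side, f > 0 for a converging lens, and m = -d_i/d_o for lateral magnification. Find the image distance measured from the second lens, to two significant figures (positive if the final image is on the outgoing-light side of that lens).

2000 cm

First lens: d_i1 = 1/(1/7 - 1/5) = -17.500 cm.
The intermediate image is virtual, 17.500 cm to the left of lens 1, so d_o2 = L - d_i1 = 14 - (-17.500) = 31.500 cm.
Second lens: d_i2 = 1/(1/31 - 1/(31.500)) = 1953.000 cm.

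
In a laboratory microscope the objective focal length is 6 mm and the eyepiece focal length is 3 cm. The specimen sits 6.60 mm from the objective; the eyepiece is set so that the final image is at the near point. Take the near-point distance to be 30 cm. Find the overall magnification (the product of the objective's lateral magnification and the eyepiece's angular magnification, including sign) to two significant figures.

Convert to cm: f_obj = 6 mm = 0.6 cm; d_o = 6.60 mm = 0.66 cm.
Objective: 1/d_i = 1/f_obj - 1/d_o = 1/0.6 - 1/0.66 = 0.15152 cm^-1, so d_i = 6.600 cm.
m_obj = -d_i/d_o = -6.600/0.66 = -10.000.
Eyepiece angular magnification (image at near point): M_eye = 1 + D/f_e = 1 + 30/3 = 11.000.
Overall M = m_obj x M_eye = (-10.000)(11.000) = -110.00.

-110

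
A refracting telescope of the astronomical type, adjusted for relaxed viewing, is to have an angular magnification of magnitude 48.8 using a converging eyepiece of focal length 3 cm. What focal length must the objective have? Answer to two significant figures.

|M| = f_obj/|f_eye|, so f_obj = |M| x |f_eye| = 48.8 x 3 = 146.400 cm.

150 cm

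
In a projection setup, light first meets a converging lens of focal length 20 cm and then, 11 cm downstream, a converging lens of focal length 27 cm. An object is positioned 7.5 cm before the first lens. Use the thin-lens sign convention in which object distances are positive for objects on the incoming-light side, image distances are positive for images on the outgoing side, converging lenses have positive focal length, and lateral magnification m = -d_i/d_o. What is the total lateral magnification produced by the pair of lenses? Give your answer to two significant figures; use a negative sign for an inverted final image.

Applying the thin-lens equation to the first lens, 1/20 = 1/7.5 + 1/d_i1, which gives d_i1 = -12.000 cm.
Its lateral magnification is m_1 = -d_i1/d_o1 = -(-12.000)/7.5 = 1.6000.
The intermediate image is virtual, 12.000 cm to the left of lens 1, so d_o2 = L - d_i1 = 11 - (-12.000) = 23.000 cm.
Applying the thin-lens equation again with f_2 = 27 cm and d_o2 = 23.000 cm gives d_i2 = -155.250 cm.
m_2 = -(-155.250)/(23.000) = 6.7500.
Total m = m_1 x m_2 = (1.6000)(6.7500) = 10.8000.

11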